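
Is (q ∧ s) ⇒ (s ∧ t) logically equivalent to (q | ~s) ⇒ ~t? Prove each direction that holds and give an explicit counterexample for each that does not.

Neither direction holds.

(→) This fails. Under t = T, s = F, q = F, the left side is true but the right side is false.

(←) This fails. Under t = F, s = T, q = T, the left side is false but the right side is true.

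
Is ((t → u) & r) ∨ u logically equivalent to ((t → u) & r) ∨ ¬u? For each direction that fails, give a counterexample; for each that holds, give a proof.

(⇒) fails and (⇐) fails.

(⟹) This fails. Under u = T, r = F, t = F, the left side is true but the right side is false.

(⟸) This fails. Under u = F, r = F, t = F, the left side is false but the right side is true.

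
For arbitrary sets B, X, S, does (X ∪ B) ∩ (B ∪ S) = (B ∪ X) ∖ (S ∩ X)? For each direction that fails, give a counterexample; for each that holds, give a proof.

Forward inclusion. This inclusion fails. Take B = ∅, X = {1}, S = {1}; then 1 ∈ (X ∪ B) ∩ (B ∪ S) but 1 ∉ (B ∪ X) ∖ (S ∩ X).

Reverse inclusion. This inclusion fails. Take B = ∅, X = {1}, S = ∅; then 1 ∈ (B ∪ X) ∖ (S ∩ X) but 1 ∉ (X ∪ B) ∩ (B ∪ S).

(⊆) fails and (⊇) fails.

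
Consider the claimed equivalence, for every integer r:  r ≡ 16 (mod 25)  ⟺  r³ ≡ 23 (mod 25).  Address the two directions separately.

(⟹) This fails: take r = 16. Then 16 ≡ 16 (mod 25), but 16³ = 4096 ≡ 21 (mod 25), not 23.

(⟸) This fails: take r = 22. Then 22³ = 10648 ≡ 23 (mod 25), yet 22 ≡ 22 (mod 25), not 16.

Both directions fail.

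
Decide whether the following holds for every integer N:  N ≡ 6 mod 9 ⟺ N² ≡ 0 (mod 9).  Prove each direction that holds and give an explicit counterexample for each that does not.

(→) Suppose N ≡ 6 mod 9. Write N = 9j + 6. Then (9j + 6)² = 81j² + 108j + 36 = 9(9j² + 12j + 4) + 0, so N² ≡ 0 (mod 9).

(←) This fails: take N = 0. Then 0² = 0 ≡ 0 (mod 9), yet 0 ≡ 0 (mod 9), not 6.

Only the forward implication holds.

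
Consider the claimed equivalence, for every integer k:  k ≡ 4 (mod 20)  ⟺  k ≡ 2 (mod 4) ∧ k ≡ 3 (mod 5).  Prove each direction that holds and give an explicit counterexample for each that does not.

Both directions fail.

(→) This fails: k = 4 gives 4 ≡ 4 (mod 20) but 4 ≡ 0 (mod 4), so the conjunction on the right does not hold.

(←) This fails: k = 18 satisfies both congruences on the right (18 ≡ 2 mod 4 and 18 ≡ 3 mod 5) yet 18 ≡ 18 (mod 20), not 4.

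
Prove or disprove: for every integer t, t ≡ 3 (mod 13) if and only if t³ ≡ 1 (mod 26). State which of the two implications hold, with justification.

Neither implication holds.

(⇒) This fails: take t = 16. Then 16 ≡ 3 (mod 13), but 16³ = 4096 ≡ 14 (mod 26), not 1.

(⇐) This fails: take t = 1. Then 1³ = 1 ≡ 1 (mod 26), yet 1 ≡ 1 (mod 13), not 3.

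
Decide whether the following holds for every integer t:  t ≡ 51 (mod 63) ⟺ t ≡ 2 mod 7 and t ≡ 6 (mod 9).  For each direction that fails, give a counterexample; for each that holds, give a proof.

(⇒) Suppose t ≡ 51 (mod 63); write t = 63j + 51. Since 7 ∣ 63, reducing mod 7 gives t ≡ 51 ≡ 2 (mod 7); since 9 ∣ 63, reducing mod 9 gives t ≡ 51 ≡ 6 (mod 9).

(⇐) Conversely, if t ≡ 2 (mod 7) and t ≡ 6 (mod 9), then by the Chinese remainder theorem t ≡ 51 (mod 63). This is exactly t ≡ 51 (mod 63).

Both implications hold.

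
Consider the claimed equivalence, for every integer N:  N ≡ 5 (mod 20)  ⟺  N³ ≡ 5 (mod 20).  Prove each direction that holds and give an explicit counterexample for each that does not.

[⇒] Suppose N ≡ 5 (mod 20). Write N = 20j + 5. Then (20j + 5)³ = 8000j³ + 6000j² + 1500j + 125 = 20(400j³ + 300j² + 75j + 6) + 5, so N³ ≡ 5 (mod 20).

[⇐] Conversely, suppose N³ ≡ 5 (mod 20). The only residue r in {0, …, 19} with r³ ≡ 5 (mod 20) is r = 5, so N ≡ 5 (mod 20).

Equivalent; both directions hold.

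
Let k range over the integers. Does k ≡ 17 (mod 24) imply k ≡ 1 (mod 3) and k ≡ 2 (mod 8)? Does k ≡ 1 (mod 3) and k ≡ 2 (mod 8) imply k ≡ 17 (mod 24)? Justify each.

[⇒] This fails: k = 17 gives 17 ≡ 17 (mod 24) but 17 ≡ 2 (mod 3), so the conjunction on the right does not hold.

[⇐] This fails: k = 10 satisfies both congruences on the right (10 ≡ 1 mod 3 and 10 ≡ 2 mod 8) yet 10 ≡ 10 (mod 24), not 17.

Neither direction holds.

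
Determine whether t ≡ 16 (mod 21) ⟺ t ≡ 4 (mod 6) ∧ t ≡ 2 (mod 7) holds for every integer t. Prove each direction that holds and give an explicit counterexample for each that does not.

[⇐] If t ≡ 4 (mod 6) and t ≡ 2 (mod 7), then by the Chinese remainder theorem t ≡ 16 (mod 42). Since 16 ≡ 16 (mod 21) and 21 ∣ 42, we get t ≡ 16 (mod 21).

[⇒] This fails: t = 37 gives 37 ≡ 16 (mod 21) but 37 ≡ 1 (mod 6), so the conjunction on the right does not hold.

Only the converse holds.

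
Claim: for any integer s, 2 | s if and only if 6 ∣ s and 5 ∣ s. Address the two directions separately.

Not equivalent: only (⇐) holds.

Converse. Suppose 6 ∣ s and 5 ∣ s. Any common multiple of 6 and 5 is a multiple of their lcm; here gcd(6, 5) = 1, so lcm(6, 5) = 6·5 = 30, so 30 ∣ s. Since 2 ∣ 30, it follows that 2 ∣ s.

Forward direction. This fails: take s = 2. Certainly 2 ∣ 2, but 6 ∤ 2.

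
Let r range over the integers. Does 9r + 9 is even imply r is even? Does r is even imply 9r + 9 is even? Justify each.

(⇒) This fails: r = 7 gives 9r + 9 = 72, which is even, but 7 is odd, not even.

(⇐) This also fails: r = 2 is even, but 9r + 9 = 27 is odd, not even.

Both directions fail.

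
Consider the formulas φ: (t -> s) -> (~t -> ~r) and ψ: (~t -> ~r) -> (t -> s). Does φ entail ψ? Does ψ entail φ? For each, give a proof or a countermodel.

Neither direction holds.

(⇒) This fails. Under r = F, s = F, t = T, the left side is true but the right side is false.

(⇐) This fails. Under r = T, s = F, t = F, the left side is false but the right side is true.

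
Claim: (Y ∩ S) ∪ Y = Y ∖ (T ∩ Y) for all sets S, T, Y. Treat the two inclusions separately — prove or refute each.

The sets are not equal: only the reverse inclusion holds.

Forward inclusion. This inclusion fails. Take S = ∅, T = {1}, Y = {1}; then 1 ∈ (Y ∩ S) ∪ Y but 1 ∉ Y ∖ (T ∩ Y).

Reverse inclusion. Let x ∈ Y ∖ (T ∩ Y). Then either x ∈ Y and x ∉ S, T; or x ∈ S ∩ Y and x ∉ T. In each case x ∈ (Y ∩ S) ∪ Y, so Y ∖ (T ∩ Y) ⊆ (Y ∩ S) ∪ Y.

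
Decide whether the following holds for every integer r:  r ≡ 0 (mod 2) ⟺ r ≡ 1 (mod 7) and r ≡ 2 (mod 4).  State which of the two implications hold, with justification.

(⇒) fails; (⇐) holds.

(→) This fails: r = 0 gives 0 ≡ 0 (mod 2) but 0 ≡ 0 (mod 7), so the conjunction on the right does not hold.

(←) Conversely, if r ≡ 1 (mod 7) and r ≡ 2 (mod 4), then by the Chinese remainder theorem r ≡ 22 (mod 28). Since 22 ≡ 0 (mod 2) and 2 ∣ 28, we get r ≡ 0 (mod 2).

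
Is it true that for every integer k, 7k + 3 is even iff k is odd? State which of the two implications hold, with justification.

[⇒] Suppose 7k + 3 is even. Since 7 is odd, 7k and k have the same parity, so 7k + 3 ≡ k + 3 (mod 2). As 3 is odd, 7k + 3 is even exactly when k is odd. Thus k is odd.

[⇐] Conversely, suppose k is odd; write k = 2j + 1. Then 7k + 3 = 7·(2j + 1) + 3 = 2·7j + 10, which is even.

Both implications hold.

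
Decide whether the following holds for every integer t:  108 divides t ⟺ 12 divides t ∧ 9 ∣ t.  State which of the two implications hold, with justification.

(⟹) If 108 ∣ t, write t = 108q. Since 108 = 9·12, t = 12·(9q), so 12 ∣ t; and since 108 = 12·9, t = 9·(12q), so 9 ∣ t.

(⟸) This fails: take t = 36. Both 12 ∣ 36 and 9 ∣ 36, yet 36 is not a multiple of 108 (since 36 = 0·108 + 36), so 108 ∤ 36.

The forward direction holds; the converse fails.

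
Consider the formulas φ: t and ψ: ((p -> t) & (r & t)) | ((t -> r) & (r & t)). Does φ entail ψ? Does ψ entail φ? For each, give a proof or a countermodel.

(⇒) fails; (⇐) holds.

(⟸) Assume the antecedent. If p is true, the antecedent forces (p = T, r = T, t = T), and t holds there. If p is false, the antecedent forces (p = F, r = T, t = T), and t holds there. Either way t holds.

(⟹) This fails. Under p = F, r = F, t = T, the left side is true but the right side is false.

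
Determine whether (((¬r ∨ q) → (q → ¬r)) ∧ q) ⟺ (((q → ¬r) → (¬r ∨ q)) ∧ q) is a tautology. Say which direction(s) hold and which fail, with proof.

Only the forward implication holds.

Forward direction. Assume the antecedent. If q is true, ((q → ¬r) → (¬r ∨ q)) ∧ q reduces to true regardless of the other variables. If q is false, the antecedent cannot hold. Either way ((q → ¬r) → (¬r ∨ q)) ∧ q holds.

Converse. This fails. Under q = T, r = T, the left side is false but the right side is true.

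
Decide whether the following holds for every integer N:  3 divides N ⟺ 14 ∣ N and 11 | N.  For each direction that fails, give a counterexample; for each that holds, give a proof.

(⇒) fails and (⇐) fails.

(⇒) This fails: take N = 3. Certainly 3 ∣ 3, but 14 ∤ 3.

(⇐) This fails: take N = 154. Both 14 ∣ 154 and 11 ∣ 154, yet 154 is not a multiple of 3 (since 154 = 51·3 + 1), so 3 ∤ 154.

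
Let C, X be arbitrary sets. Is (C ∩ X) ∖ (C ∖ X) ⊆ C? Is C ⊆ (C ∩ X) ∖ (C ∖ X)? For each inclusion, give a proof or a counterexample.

Only the forward inclusion holds.

Reverse inclusion. This inclusion fails. Take C = {1}, X = ∅; then 1 ∈ C but 1 ∉ (C ∩ X) ∖ (C ∖ X).

Forward inclusion. Let x ∈ (C ∩ X) ∖ (C ∖ X). Then x ∈ C ∩ X, from which x ∈ C.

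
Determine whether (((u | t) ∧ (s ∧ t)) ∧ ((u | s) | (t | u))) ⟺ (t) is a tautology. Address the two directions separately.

(⇒) holds; (⇐) fails.

(→) Assume the antecedent. If s is true, the antecedent forces (s = T, t = T, u = F) or (s = T, t = T, u = T), and t holds there. If s is false, the antecedent cannot hold. Either way t holds.

(←) This fails. Under s = F, t = T, u = F, the left side is false but the right side is true.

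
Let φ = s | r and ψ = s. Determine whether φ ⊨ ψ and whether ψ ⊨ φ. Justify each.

The forward direction fails; the converse holds.

(⇒) This fails. Under s = F, r = T, the left side is true but the right side is false.

(⇐) Assume the antecedent. If s is true, s | r reduces to true regardless of the other variables. If s is false, the antecedent cannot hold. Either way s | r holds.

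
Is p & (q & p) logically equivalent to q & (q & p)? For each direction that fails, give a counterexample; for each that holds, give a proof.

Both directions hold; the statement is true.

(⇒) Assume the antecedent. If q is true, the antecedent forces (q = T, p = T), and q & (q & p) holds there. If q is false, the antecedent cannot hold. Either way q & (q & p) holds.

(⇐) Assume the antecedent. If q is true, the antecedent forces (q = T, p = T), and p & (q & p) holds there. If q is false, the antecedent cannot hold. Either way p & (q & p) holds.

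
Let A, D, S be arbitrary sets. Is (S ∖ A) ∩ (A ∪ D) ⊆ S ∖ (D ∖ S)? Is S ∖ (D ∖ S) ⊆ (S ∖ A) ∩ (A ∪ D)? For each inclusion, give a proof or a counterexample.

(⊆) holds; (⊇) fails.

(⟹) Let x ∈ (S ∖ A) ∩ (A ∪ D). Then x ∈ D ∩ S and x ∉ A, from which x ∈ S ∖ (D ∖ S).

(⟸) This inclusion fails. Take A = ∅, D = ∅, S = {1}; then 1 ∈ S ∖ (D ∖ S) but 1 ∉ (S ∖ A) ∩ (A ∪ D).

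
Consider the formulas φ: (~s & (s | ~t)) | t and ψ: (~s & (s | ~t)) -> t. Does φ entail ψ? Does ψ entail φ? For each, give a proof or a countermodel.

Neither direction holds.

(→) This fails. Under s = F, t = F, the left side is true but the right side is false.

(←) This fails. Under s = T, t = F, the left side is false but the right side is true.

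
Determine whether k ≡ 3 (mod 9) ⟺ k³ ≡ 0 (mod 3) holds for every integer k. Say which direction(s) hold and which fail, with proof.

Only the forward direction holds.

(⟹) Suppose k ≡ 3 (mod 9). Then k³ ≡ 3³ = 27 (mod 9), and since 3 ∣ 9, also k³ ≡ 0 (mod 3).

(⟸) This fails: take k = 0. Then 0³ = 0 ≡ 0 (mod 3), yet 0 ≡ 0 (mod 9), not 3.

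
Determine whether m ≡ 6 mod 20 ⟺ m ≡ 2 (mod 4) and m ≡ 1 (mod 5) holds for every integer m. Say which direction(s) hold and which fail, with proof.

[⇒] Suppose m ≡ 6 (mod 20); write m = 20j + 6. Since 4 ∣ 20, reducing mod 4 gives m ≡ 6 ≡ 2 (mod 4); since 5 ∣ 20, reducing mod 5 gives m ≡ 6 ≡ 1 (mod 5).

[⇐] Conversely, if m ≡ 2 (mod 4) and m ≡ 1 (mod 5), then by the Chinese remainder theorem m ≡ 6 (mod 20). This is exactly m ≡ 6 (mod 20).

Both implications hold.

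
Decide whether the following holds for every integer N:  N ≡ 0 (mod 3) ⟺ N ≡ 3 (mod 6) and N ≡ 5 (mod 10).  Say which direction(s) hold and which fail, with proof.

(⇒) fails; (⇐) holds.

(→) This fails: N = 0 gives 0 ≡ 0 (mod 3) but 0 ≡ 0 (mod 6), so the conjunction on the right does not hold.

(←) Conversely, if N ≡ 3 (mod 6) and N ≡ 5 (mod 10), then by the Chinese remainder theorem N ≡ 15 (mod 30). Since 15 ≡ 0 (mod 3) and 3 ∣ 30, we get N ≡ 0 (mod 3).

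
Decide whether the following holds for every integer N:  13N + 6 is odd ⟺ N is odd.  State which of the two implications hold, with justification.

Both directions hold; the statement is true.

[⇒] Suppose 13N + 6 is odd. Since 13 is odd, 13N and N have the same parity, so 13N + 6 ≡ N + 6 (mod 2). As 6 is even, 13N + 6 is odd exactly when N is odd. Thus N is odd.

[⇐] Conversely, suppose N is odd; write N = 2j + 1. Then 13N + 6 = 13·(2j + 1) + 6 = 2·13j + 19, which is odd.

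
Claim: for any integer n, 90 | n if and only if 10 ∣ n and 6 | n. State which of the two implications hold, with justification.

(⇐) This fails: take n = 30. Both 10 ∣ 30 and 6 ∣ 30, yet 30 is not a multiple of 90 (since 30 = 0·90 + 30), so 90 ∤ 30.

(⇒) If 90 ∣ n, write n = 90q. Since 90 = 9·10, n = 10·(9q), so 10 ∣ n; and since 90 = 15·6, n = 6·(15q), so 6 ∣ n.

The forward direction holds; the converse fails.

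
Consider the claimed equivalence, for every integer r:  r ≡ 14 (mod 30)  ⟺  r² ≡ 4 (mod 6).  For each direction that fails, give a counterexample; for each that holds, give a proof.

(→) Suppose r ≡ 14 (mod 30). Then r² ≡ 14² = 196 (mod 30), and since 6 ∣ 30, also r² ≡ 4 (mod 6).

(←) This fails: take r = 2. Then 2² = 4 ≡ 4 (mod 6), yet 2 ≡ 2 (mod 30), not 14.

Only the forward direction holds.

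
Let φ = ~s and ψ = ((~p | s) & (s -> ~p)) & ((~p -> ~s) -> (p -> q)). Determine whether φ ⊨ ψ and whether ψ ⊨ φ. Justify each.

Forward direction. This fails. Under p = T, s = F, q = F, the left side is true but the right side is false.

Converse. This fails. Under p = F, s = T, q = F, the left side is false but the right side is true.

Neither implication holds.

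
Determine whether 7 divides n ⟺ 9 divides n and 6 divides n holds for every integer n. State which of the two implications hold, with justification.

Forward direction. This fails: take n = 7. Certainly 7 ∣ 7, but 9 ∤ 7.

Converse. This fails: take n = 18. Both 9 ∣ 18 and 6 ∣ 18, yet 18 is not a multiple of 7 (since 18 = 2·7 + 4), so 7 ∤ 18.

Both directions fail.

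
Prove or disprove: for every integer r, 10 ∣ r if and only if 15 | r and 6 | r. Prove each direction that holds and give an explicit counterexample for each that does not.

Not equivalent: only (⇐) holds.

Forward direction. This fails: take r = 10. Certainly 10 ∣ 10, but 15 ∤ 10.

Converse. Suppose 15 ∣ r and 6 ∣ r. Any common multiple of 15 and 6 is a multiple of their lcm; here lcm(15, 6) = 15·6/gcd(15, 6) = 90/3 = 30, so 30 ∣ r. Since 10 ∣ 30, it follows that 10 ∣ r.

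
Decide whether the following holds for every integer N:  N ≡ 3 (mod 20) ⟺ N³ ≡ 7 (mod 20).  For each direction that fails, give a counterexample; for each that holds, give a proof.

[⇐] Suppose N³ ≡ 7 (mod 20). The only residue r in {0, …, 19} with r³ ≡ 7 (mod 20) is r = 3, so N ≡ 3 (mod 20).

[⇒] Suppose N ≡ 3 (mod 20). Write N = 20j + 3. Then (20j + 3)³ = 8000j³ + 3600j² + 540j + 27 = 20(400j³ + 180j² + 27j + 1) + 7, so N³ ≡ 7 (mod 20).

Both directions hold; the statement is true.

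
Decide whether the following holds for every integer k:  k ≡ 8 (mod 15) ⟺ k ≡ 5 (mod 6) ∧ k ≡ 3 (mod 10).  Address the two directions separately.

(⇒) fails; (⇐) holds.

[⇒] This fails: k = 8 gives 8 ≡ 8 (mod 15) but 8 ≡ 2 (mod 6), so the conjunction on the right does not hold.

[⇐] Conversely, if k ≡ 5 (mod 6) and k ≡ 3 (mod 10), then by the Chinese remainder theorem k ≡ 23 (mod 30). Since 23 ≡ 8 (mod 15) and 15 ∣ 30, we get k ≡ 8 (mod 15).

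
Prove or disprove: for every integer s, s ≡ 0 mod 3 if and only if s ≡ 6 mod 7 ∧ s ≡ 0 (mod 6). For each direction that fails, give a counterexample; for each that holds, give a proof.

(⇒) This fails: s = 0 gives 0 ≡ 0 (mod 3) but 0 ≡ 0 (mod 7), so the conjunction on the right does not hold.

(⇐) Conversely, if s ≡ 6 (mod 7) and s ≡ 0 (mod 6), then by the Chinese remainder theorem s ≡ 6 (mod 42). Since 6 ≡ 0 (mod 3) and 3 ∣ 42, we get s ≡ 0 (mod 3).

The forward direction fails; the converse holds.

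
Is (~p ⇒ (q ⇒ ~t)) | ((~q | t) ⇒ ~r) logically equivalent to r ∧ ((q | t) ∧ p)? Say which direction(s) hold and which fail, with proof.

(⇒) fails; (⇐) holds.

(⇒) This fails. Under t = F, p = F, r = F, q = F, the left side is true but the right side is false.

(⇐) Assume the antecedent. If t is true, the antecedent forces (t = T, p = T, r = T, q = F) or (t = T, p = T, r = T, q = T), and the consequent holds there. If t is false, the consequent reduces to true regardless of the other variables. Either way the consequent holds.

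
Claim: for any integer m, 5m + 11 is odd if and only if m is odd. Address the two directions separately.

[⇒] This fails: m = 6 gives 5m + 11 = 41, which is odd, but 6 is even, not odd.

[⇐] This also fails: m = 1 is odd, but 5m + 11 = 16 is even, not odd.

Neither direction holds.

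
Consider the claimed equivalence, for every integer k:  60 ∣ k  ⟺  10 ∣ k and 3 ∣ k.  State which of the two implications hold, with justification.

(⇒) holds; (⇐) fails.

(⟸) This fails: take k = 30. Both 10 ∣ 30 and 3 ∣ 30, yet 30 is not a multiple of 60 (since 30 = 0·60 + 30), so 60 ∤ 30.

(⟹) If 60 ∣ k, write k = 60q. Since 60 = 6·10, k = 10·(6q), so 10 ∣ k; and since 60 = 20·3, k = 3·(20q), so 3 ∣ k.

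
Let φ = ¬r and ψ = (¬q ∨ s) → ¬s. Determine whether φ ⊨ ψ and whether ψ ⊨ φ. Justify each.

Forward direction. This fails. Under q = F, s = T, r = F, the left side is true but the right side is false.

Converse. This fails. Under q = F, s = F, r = T, the left side is false but the right side is true.

Both directions fail.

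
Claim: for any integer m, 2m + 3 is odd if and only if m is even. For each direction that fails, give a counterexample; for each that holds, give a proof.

(⇒) fails; (⇐) holds.

(⟹) This fails: take m = 3. Then 2m + 3 = 9, which is odd, yet m = 3 is odd, not even.

(⟸) Suppose m is even. Since 2 is even, 2m is even for every m, so 2m + 3 has the same parity as 3, which is odd. Hence 2m + 3 is odd.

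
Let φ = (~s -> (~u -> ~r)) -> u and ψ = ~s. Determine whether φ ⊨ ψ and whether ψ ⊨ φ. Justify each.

[⇒] This fails. Under r = F, s = T, u = T, the left side is true but the right side is false.

[⇐] This fails. Under r = F, s = F, u = F, the left side is false but the right side is true.

(⇒) fails and (⇐) fails.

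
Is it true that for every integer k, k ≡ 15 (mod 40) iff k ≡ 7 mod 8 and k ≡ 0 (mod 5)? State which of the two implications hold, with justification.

(←) If k ≡ 7 (mod 8) and k ≡ 0 (mod 5), then by the Chinese remainder theorem k ≡ 15 (mod 40). This is exactly k ≡ 15 (mod 40).

(→) Suppose k ≡ 15 (mod 40); write k = 40j + 15. Since 8 ∣ 40, reducing mod 8 gives k ≡ 15 ≡ 7 (mod 8); since 5 ∣ 40, reducing mod 5 gives k ≡ 15 ≡ 0 (mod 5).

Both directions hold; the statement is true.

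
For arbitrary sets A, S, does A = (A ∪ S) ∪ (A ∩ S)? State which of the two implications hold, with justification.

(⟹) Let x ∈ A. Then either x ∈ A and x ∉ S; or x ∈ A ∩ S. In each case x ∈ (A ∪ S) ∪ (A ∩ S), so A ⊆ (A ∪ S) ∪ (A ∩ S).

(⟸) This inclusion fails. Take A = ∅, S = {1}; then 1 ∈ (A ∪ S) ∪ (A ∩ S) but 1 ∉ A.

Only the forward inclusion holds.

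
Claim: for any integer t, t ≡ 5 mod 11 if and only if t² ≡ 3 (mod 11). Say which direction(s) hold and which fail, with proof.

Only the forward implication holds.

(⇐) This fails: take t = 6. Then 6² = 36 ≡ 3 (mod 11), yet 6 ≡ 6 (mod 11), not 5.

(⇒) Suppose t ≡ 5 mod 11. Write t = 11j + 5. Then (11j + 5)² = 121j² + 110j + 25 = 11(11j² + 10j + 2) + 3, so t² ≡ 3 (mod 11).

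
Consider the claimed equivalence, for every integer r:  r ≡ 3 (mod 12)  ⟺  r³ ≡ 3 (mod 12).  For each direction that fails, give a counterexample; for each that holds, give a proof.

Equivalent; both directions hold.

(→) Suppose r ≡ 3 (mod 12). Write r = 12j + 3. Then (12j + 3)³ = 1728j³ + 1296j² + 324j + 27 = 12(144j³ + 108j² + 27j + 2) + 3, so r³ ≡ 3 (mod 12).

(←) For the converse, argue contrapositively. If r ≢ 3 (mod 12), then r is congruent to one of 0, 1, 2, 4, 5, 6, 7, 8, 9, 10, 11 modulo 12, and these give r³ ≡ 0, 1, 8, 4, 5, 0, 7, 8, 9, 4, 11 respectively — never 3.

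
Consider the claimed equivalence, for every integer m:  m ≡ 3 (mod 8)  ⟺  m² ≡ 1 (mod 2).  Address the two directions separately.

The forward direction holds; the converse fails.

(→) Suppose m ≡ 3 (mod 8). Then m² ≡ 3² = 9 (mod 8), and since 2 ∣ 8, also m² ≡ 1 (mod 2).

(←) This fails: take m = 1. Then 1² = 1 ≡ 1 (mod 2), yet 1 ≡ 1 (mod 8), not 3.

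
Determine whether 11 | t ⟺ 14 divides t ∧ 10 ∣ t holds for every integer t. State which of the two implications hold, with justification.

(→) This fails: take t = 11. Certainly 11 ∣ 11, but 14 ∤ 11.

(←) This fails: take t = 70. Both 14 ∣ 70 and 10 ∣ 70, yet 70 is not a multiple of 11 (since 70 = 6·11 + 4), so 11 ∤ 70.

Both directions fail.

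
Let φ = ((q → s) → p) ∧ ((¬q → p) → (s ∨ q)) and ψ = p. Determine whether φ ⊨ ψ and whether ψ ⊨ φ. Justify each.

Both directions fail.

(→) This fails. Under s = F, q = T, p = F, the left side is true but the right side is false.

(←) This fails. Under s = F, q = F, p = T, the left side is false but the right side is true.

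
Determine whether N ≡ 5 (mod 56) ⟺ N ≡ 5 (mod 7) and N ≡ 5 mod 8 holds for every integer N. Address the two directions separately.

(→) Suppose N ≡ 5 (mod 56); write N = 56j + 5. Since 7 ∣ 56, reducing mod 7 gives N ≡ 5 (mod 7); since 8 ∣ 56, reducing mod 8 gives N ≡ 5 (mod 8).

(←) Conversely, if N ≡ 5 (mod 7) and N ≡ 5 (mod 8), then by the Chinese remainder theorem N ≡ 5 (mod 56). This is exactly N ≡ 5 (mod 56).

Both directions hold.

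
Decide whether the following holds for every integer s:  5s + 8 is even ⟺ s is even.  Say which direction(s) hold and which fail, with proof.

(⇒) Suppose 5s + 8 is even. Since 5 is odd, 5s and s have the same parity, so 5s + 8 ≡ s + 8 (mod 2). As 8 is even, 5s + 8 is even exactly when s is even. Thus s is even.

(⇐) Conversely, suppose s is even; write s = 2j. Then 5s + 8 = 5·(2j) + 8 = 2·5j + 8, which is even.

Both directions hold.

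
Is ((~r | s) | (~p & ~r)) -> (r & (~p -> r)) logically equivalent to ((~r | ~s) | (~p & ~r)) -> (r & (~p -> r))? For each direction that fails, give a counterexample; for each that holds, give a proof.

Both directions hold.

(⟹) Assume the antecedent. If r is true, the consequent reduces to true regardless of the other variables. If r is false, the antecedent cannot hold. Either way the consequent holds.

(⟸) Assume the antecedent. If r is true, the consequent reduces to true regardless of the other variables. If r is false, the antecedent cannot hold. Either way the consequent holds.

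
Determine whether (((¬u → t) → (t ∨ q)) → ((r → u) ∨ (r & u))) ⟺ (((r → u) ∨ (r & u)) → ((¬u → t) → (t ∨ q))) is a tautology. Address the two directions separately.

Forward direction. This fails. Under r = F, u = T, t = F, q = F, the left side is true but the right side is false.

Converse. This fails. Under r = T, u = F, t = F, q = F, the left side is false but the right side is true.

Neither implication holds.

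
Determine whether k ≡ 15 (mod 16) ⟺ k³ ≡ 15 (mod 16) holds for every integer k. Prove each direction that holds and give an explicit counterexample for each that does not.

Both implications hold.

[⇒] Suppose k ≡ 15 (mod 16). Write k = 16j + 15. Then (16j + 15)³ = 4096j³ + 11520j² + 10800j + 3375 = 16(256j³ + 720j² + 675j + 210) + 15, so k³ ≡ 15 (mod 16).

[⇐] Conversely, suppose k³ ≡ 15 (mod 16). The only residue r in {0, …, 15} with r³ ≡ 15 (mod 16) is r = 15, so k ≡ 15 (mod 16).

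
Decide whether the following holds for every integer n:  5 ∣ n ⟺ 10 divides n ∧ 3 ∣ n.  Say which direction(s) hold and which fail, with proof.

Forward direction. This fails: take n = 5. Certainly 5 ∣ 5, but 10 ∤ 5.

Converse. Suppose 10 ∣ n and 3 ∣ n. Any common multiple of 10 and 3 is a multiple of their lcm; here gcd(10, 3) = 1, so lcm(10, 3) = 10·3 = 30, so 30 ∣ n. Since 5 ∣ 30, it follows that 5 ∣ n.

The forward direction fails; the converse holds.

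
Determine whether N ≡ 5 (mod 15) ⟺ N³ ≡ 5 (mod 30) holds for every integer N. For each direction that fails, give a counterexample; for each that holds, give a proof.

Not equivalent: only (⇐) holds.

(⟹) This fails: take N = 20. Then 20 ≡ 5 (mod 15), but 20³ = 8000 ≡ 20 (mod 30), not 5.

(⟸) Conversely, the residues r modulo 30 with r³ ≡ 5 (mod 30) are exactly {5}, and each is ≡ 5 (mod 15).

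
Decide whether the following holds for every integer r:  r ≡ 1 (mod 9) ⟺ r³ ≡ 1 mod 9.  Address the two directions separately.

(→) Suppose r ≡ 1 (mod 9). Write r = 9j + 1. Then (9j + 1)³ = 729j³ + 243j² + 27j + 1 = 9(81j³ + 27j² + 3j) + 1, so r³ ≡ 1 (mod 9).

(←) This fails: take r = 4. Then 4³ = 64 ≡ 1 (mod 9), yet 4 ≡ 4 (mod 9), not 1.

Only the forward implication holds.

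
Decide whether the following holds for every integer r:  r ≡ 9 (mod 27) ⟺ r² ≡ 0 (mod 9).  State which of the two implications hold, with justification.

Forward direction. Suppose r ≡ 9 (mod 27). Then r² ≡ 9² = 81 (mod 27), and since 9 ∣ 27, also r² ≡ 0 (mod 9).

Converse. This fails: take r = 0. Then 0² = 0 ≡ 0 (mod 9), yet 0 ≡ 0 (mod 27), not 9.

The forward direction holds; the converse fails.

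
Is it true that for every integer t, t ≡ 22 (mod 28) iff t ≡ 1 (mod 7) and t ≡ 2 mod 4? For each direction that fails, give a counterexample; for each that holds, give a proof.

Both directions hold.

[⇒] Suppose t ≡ 22 (mod 28); write t = 28j + 22. Since 7 ∣ 28, reducing mod 7 gives t ≡ 22 ≡ 1 (mod 7); since 4 ∣ 28, reducing mod 4 gives t ≡ 22 ≡ 2 (mod 4).

[⇐] Conversely, if t ≡ 1 (mod 7) and t ≡ 2 (mod 4), then by the Chinese remainder theorem t ≡ 22 (mod 28). This is exactly t ≡ 22 (mod 28).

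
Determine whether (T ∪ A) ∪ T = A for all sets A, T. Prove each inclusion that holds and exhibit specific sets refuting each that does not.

(⊆) fails; (⊇) holds.

(⊆) This inclusion fails. Take A = ∅, T = {1}; then 1 ∈ (T ∪ A) ∪ T but 1 ∉ A.

(⊇) Let x ∈ A. Then either x ∈ A and x ∉ T; or x ∈ A ∩ T. In each case x ∈ (T ∪ A) ∪ T, so A ⊆ (T ∪ A) ∪ T.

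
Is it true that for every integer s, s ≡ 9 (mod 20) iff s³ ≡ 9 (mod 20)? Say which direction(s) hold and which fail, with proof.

Forward direction. Suppose s ≡ 9 (mod 20). Write s = 20j + 9. Then (20j + 9)³ = 8000j³ + 10800j² + 4860j + 729 = 20(400j³ + 540j² + 243j + 36) + 9, so s³ ≡ 9 (mod 20).

Converse. Suppose s³ ≡ 9 (mod 20). The only residue r in {0, …, 19} with r³ ≡ 9 (mod 20) is r = 9, so s ≡ 9 (mod 20).

Both directions hold; the statement is true.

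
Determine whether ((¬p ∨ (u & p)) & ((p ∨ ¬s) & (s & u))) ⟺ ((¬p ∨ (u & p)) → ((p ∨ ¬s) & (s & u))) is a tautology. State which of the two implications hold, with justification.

(→) Assume the antecedent. If u is true, the antecedent forces (u = T, s = T, p = T), and the consequent holds there. If u is false, the antecedent cannot hold. Either way the consequent holds.

(←) This fails. Under u = F, s = F, p = T, the left side is false but the right side is true.

Only the forward implication holds.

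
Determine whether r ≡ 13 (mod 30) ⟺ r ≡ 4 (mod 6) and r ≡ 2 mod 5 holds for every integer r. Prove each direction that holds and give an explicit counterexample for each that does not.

(→) This fails: r = 13 gives 13 ≡ 13 (mod 30) but 13 ≡ 1 (mod 6), so the conjunction on the right does not hold.

(←) This fails: r = 22 satisfies both congruences on the right (22 ≡ 4 mod 6 and 22 ≡ 2 mod 5) yet 22 ≡ 22 (mod 30), not 13.

Neither direction holds.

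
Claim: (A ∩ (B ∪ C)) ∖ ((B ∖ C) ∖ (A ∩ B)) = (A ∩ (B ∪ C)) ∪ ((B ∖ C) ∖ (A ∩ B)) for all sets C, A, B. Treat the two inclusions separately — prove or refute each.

(⊆) holds; (⊇) fails.

(⊆) Let x ∈ (A ∩ (B ∪ C)) ∖ ((B ∖ C) ∖ (A ∩ B)). Then either x ∈ C ∩ A and x ∉ B; or x ∈ A ∩ B and x ∉ C; or x ∈ C ∩ A ∩ B. In each case x ∈ (A ∩ (B ∪ C)) ∪ ((B ∖ C) ∖ (A ∩ B)), so (A ∩ (B ∪ C)) ∖ ((B ∖ C) ∖ (A ∩ B)) ⊆ (A ∩ (B ∪ C)) ∪ ((B ∖ C) ∖ (A ∩ B)).

(⊇) This inclusion fails. Take C = ∅, A = ∅, B = {1}; then 1 ∈ (A ∩ (B ∪ C)) ∪ ((B ∖ C) ∖ (A ∩ B)) but 1 ∉ (A ∩ (B ∪ C)) ∖ ((B ∖ C) ∖ (A ∩ B)).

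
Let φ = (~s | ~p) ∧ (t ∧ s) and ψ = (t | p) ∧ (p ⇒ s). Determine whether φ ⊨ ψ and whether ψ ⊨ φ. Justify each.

Not equivalent: only (⇒) holds.

(⇒) Assume the antecedent. If p is true, the antecedent cannot hold. If p is false, the antecedent forces (p = F, t = T, s = T), and (t | p) ∧ (p ⇒ s) holds there. Either way (t | p) ∧ (p ⇒ s) holds.

(⇐) This fails. Under p = F, t = T, s = F, the left side is false but the right side is true.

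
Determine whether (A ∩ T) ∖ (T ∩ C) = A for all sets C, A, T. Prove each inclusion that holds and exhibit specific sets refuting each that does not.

Only the forward inclusion holds.

(⊇) This inclusion fails. Take C = ∅, A = {1}, T = ∅; then 1 ∈ A but 1 ∉ (A ∩ T) ∖ (T ∩ C).

(⊆) Let x ∈ (A ∩ T) ∖ (T ∩ C). Then x ∈ A ∩ T and x ∉ C, from which x ∈ A.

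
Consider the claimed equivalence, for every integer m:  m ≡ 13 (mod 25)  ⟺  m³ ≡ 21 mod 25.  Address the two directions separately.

(⇒) fails and (⇐) fails.

(→) This fails: take m = 13. Then 13 ≡ 13 (mod 25), but 13³ = 2197 ≡ 22 (mod 25), not 21.

(←) This fails: take m = 16. Then 16³ = 4096 ≡ 21 (mod 25), yet 16 ≡ 16 (mod 25), not 13.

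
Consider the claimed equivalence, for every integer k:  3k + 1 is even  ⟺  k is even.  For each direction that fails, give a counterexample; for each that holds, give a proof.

(⟹) This fails: k = 5 gives 3k + 1 = 16, which is even, but 5 is odd, not even.

(⟸) This also fails: k = 0 is even, but 3k + 1 = 1 is odd, not even.

(⇒) fails and (⇐) fails.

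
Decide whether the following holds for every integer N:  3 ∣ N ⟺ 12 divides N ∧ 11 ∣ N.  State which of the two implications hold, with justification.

[⇐] Suppose 12 ∣ N and 11 ∣ N. Any common multiple of 12 and 11 is a multiple of their lcm; here gcd(12, 11) = 1, so lcm(12, 11) = 12·11 = 132, so 132 ∣ N. Since 3 ∣ 132, it follows that 3 ∣ N.

[⇒] This fails: take N = 3. Certainly 3 ∣ 3, but 12 ∤ 3.

Not equivalent: only (⇐) holds.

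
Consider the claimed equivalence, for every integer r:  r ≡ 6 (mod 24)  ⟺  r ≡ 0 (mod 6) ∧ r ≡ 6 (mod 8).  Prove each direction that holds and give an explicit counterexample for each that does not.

Forward direction. Suppose r ≡ 6 (mod 24); write r = 24j + 6. Since 6 ∣ 24, reducing mod 6 gives r ≡ 6 ≡ 0 (mod 6); since 8 ∣ 24, reducing mod 8 gives r ≡ 6 (mod 8).

Converse. If r ≡ 0 (mod 6) and r ≡ 6 (mod 8), then by the Chinese remainder theorem r ≡ 6 (mod 24). This is exactly r ≡ 6 (mod 24).

Equivalent; both directions hold.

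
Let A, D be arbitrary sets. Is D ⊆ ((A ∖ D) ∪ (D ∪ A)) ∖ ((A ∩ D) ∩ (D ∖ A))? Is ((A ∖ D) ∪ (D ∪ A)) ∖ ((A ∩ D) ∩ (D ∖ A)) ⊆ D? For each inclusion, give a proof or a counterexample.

(⟹) Let x ∈ D. Then either x ∈ D and x ∉ A; or x ∈ A ∩ D. In each case x ∈ ((A ∖ D) ∪ (D ∪ A)) ∖ ((A ∩ D) ∩ (D ∖ A)), so D ⊆ ((A ∖ D) ∪ (D ∪ A)) ∖ ((A ∩ D) ∩ (D ∖ A)).

(⟸) This inclusion fails. Take A = {1}, D = ∅; then 1 ∈ ((A ∖ D) ∪ (D ∪ A)) ∖ ((A ∩ D) ∩ (D ∖ A)) but 1 ∉ D.

The sets are not equal: only the forward inclusion holds.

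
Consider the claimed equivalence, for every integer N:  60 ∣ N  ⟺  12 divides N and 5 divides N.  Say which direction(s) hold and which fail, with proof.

Both implications hold.

(→) If 60 ∣ N, write N = 60q. Since 60 = 5·12, N = 12·(5q), so 12 ∣ N; and since 60 = 12·5, N = 5·(12q), so 5 ∣ N.

(←) Suppose 12 ∣ N and 5 ∣ N. Any common multiple of 12 and 5 is a multiple of their lcm; here gcd(12, 5) = 1, so lcm(12, 5) = 12·5 = 60, so 60 ∣ N.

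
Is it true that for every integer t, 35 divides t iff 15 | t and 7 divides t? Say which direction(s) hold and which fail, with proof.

Only the converse holds.

(→) This fails: take t = 35. Certainly 35 ∣ 35, but 15 ∤ 35.

(←) Suppose 15 ∣ t and 7 ∣ t. Any common multiple of 15 and 7 is a multiple of their lcm; here gcd(15, 7) = 1, so lcm(15, 7) = 15·7 = 105, so 105 ∣ t. Since 35 ∣ 105, it follows that 35 ∣ t.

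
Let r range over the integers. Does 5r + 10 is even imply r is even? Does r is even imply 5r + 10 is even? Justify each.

Forward direction. Suppose 5r + 10 is even. Since 5 is odd, 5r and r have the same parity, so 5r + 10 ≡ r + 10 (mod 2). As 10 is even, 5r + 10 is even exactly when r is even. Thus r is even.

Converse. Suppose r is even; write r = 2j. Then 5r + 10 = 5·(2j) + 10 = 2·5j + 10, which is even.

Both directions hold; the statement is true.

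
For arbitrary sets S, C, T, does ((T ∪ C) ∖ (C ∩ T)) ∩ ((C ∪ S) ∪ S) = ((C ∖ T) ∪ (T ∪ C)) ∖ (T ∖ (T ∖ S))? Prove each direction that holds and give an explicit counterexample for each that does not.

Neither inclusion holds.

(⊆) This inclusion fails. Take S = {1}, C = ∅, T = {1}; then 1 ∈ ((T ∪ C) ∖ (C ∩ T)) ∩ ((C ∪ S) ∪ S) but 1 ∉ ((C ∖ T) ∪ (T ∪ C)) ∖ (T ∖ (T ∖ S)).

(⊇) This inclusion fails. Take S = ∅, C = ∅, T = {1}; then 1 ∈ ((C ∖ T) ∪ (T ∪ C)) ∖ (T ∖ (T ∖ S)) but 1 ∉ ((T ∪ C) ∖ (C ∩ T)) ∩ ((C ∪ S) ∪ S).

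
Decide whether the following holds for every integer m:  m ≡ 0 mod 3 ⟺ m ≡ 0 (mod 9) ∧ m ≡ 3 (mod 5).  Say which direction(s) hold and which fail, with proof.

Only the reverse direction holds.

(⇒) This fails: m = 0 gives 0 ≡ 0 (mod 3) but 0 ≡ 0 (mod 5), so the conjunction on the right does not hold.

(⇐) Conversely, if m ≡ 0 (mod 9) and m ≡ 3 (mod 5), then by the Chinese remainder theorem m ≡ 18 (mod 45). Since 18 ≡ 0 (mod 3) and 3 ∣ 45, we get m ≡ 0 (mod 3).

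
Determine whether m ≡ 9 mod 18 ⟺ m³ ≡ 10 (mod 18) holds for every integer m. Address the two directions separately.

Forward direction. This fails: take m = 9. Then 9 ≡ 9 (mod 18), but 9³ = 729 ≡ 9 (mod 18), not 10.

Converse. This fails: take m = 4. Then 4³ = 64 ≡ 10 (mod 18), yet 4 ≡ 4 (mod 18), not 9.

Neither implication holds.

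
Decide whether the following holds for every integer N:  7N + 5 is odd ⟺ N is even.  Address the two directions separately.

The biconditional holds.

[⇐] Suppose N is even; write N = 2j. Then 7N + 5 = 7·(2j) + 5 = 2·7j + 5, which is odd.

[⇒] Suppose 7N + 5 is odd. Since 7 is odd, 7N and N have the same parity, so 7N + 5 ≡ N + 5 (mod 2). As 5 is odd, 7N + 5 is odd exactly when N is even. Thus N is even.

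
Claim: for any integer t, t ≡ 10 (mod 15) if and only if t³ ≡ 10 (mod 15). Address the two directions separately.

Both directions hold; the statement is true.

(⇒) Suppose t ≡ 10 (mod 15). Write t = 15j + 10. Then (15j + 10)³ = 3375j³ + 6750j² + 4500j + 1000 = 15(225j³ + 450j² + 300j + 66) + 10, so t³ ≡ 10 (mod 15).

(⇐) Conversely, suppose t³ ≡ 10 (mod 15). The only residue r in {0, …, 14} with r³ ≡ 10 (mod 15) is r = 10, so t ≡ 10 (mod 15).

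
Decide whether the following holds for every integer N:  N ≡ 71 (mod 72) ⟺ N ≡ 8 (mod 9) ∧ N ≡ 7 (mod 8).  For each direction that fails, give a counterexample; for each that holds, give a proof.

[⇐] If N ≡ 8 (mod 9) and N ≡ 7 (mod 8), then by the Chinese remainder theorem N ≡ 71 (mod 72). This is exactly N ≡ 71 (mod 72).

[⇒] Suppose N ≡ 71 (mod 72); write N = 72j + 71. Since 9 ∣ 72, reducing mod 9 gives N ≡ 71 ≡ 8 (mod 9); since 8 ∣ 72, reducing mod 8 gives N ≡ 71 ≡ 7 (mod 8).

The biconditional holds.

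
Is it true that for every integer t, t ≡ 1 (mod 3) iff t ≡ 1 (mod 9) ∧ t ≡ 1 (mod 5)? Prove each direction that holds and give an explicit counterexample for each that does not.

Only the reverse direction holds.

Converse. If t ≡ 1 (mod 9) and t ≡ 1 (mod 5), then by the Chinese remainder theorem t ≡ 1 (mod 45). Since 1 ≡ 1 (mod 3) and 3 ∣ 45, we get t ≡ 1 (mod 3).

Forward direction. This fails: t = 34 gives 34 ≡ 1 (mod 3) but 34 ≡ 7 (mod 9), so the conjunction on the right does not hold.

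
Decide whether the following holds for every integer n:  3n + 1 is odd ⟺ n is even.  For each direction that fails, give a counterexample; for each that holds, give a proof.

Both implications hold.

(⟹) Suppose 3n + 1 is odd. Since 3 is odd, 3n and n have the same parity, so 3n + 1 ≡ n + 1 (mod 2). As 1 is odd, 3n + 1 is odd exactly when n is even. Thus n is even.

(⟸) Conversely, suppose n is even; write n = 2j. Then 3n + 1 = 3·(2j) + 1 = 2·3j + 1, which is odd.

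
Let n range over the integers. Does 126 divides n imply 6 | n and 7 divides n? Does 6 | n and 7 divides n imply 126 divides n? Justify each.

(⇐) This fails: take n = 42. Both 6 ∣ 42 and 7 ∣ 42, yet 42 is not a multiple of 126 (since 42 = 0·126 + 42), so 126 ∤ 42.

(⇒) If 126 ∣ n, write n = 126q. Since 126 = 21·6, n = 6·(21q), so 6 ∣ n; and since 126 = 18·7, n = 7·(18q), so 7 ∣ n.

The forward direction holds; the converse fails.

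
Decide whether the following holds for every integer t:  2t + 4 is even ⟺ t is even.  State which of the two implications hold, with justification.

[⇒] This fails: take t = 7. Then 2t + 4 = 18, which is even, yet t = 7 is odd, not even.

[⇐] Suppose t is even. Since 2 is even, 2t is even for every t, so 2t + 4 has the same parity as 4, which is even. Hence 2t + 4 is even.

(⇒) fails; (⇐) holds.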